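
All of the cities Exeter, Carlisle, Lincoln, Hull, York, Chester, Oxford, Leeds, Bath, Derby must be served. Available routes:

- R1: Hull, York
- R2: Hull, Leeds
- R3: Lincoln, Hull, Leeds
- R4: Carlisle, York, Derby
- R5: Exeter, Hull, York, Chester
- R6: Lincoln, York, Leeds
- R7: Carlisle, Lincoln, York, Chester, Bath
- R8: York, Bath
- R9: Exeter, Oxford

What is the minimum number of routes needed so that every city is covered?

4

R2, R4, R7, R9 together cover {Exeter, Carlisle, Lincoln, Hull, York, Chester, Oxford, Leeds, Bath, Derby} — every city.
No 3 of the 9 routes cover everything (all 84 triples fall short), so 4 is minimum.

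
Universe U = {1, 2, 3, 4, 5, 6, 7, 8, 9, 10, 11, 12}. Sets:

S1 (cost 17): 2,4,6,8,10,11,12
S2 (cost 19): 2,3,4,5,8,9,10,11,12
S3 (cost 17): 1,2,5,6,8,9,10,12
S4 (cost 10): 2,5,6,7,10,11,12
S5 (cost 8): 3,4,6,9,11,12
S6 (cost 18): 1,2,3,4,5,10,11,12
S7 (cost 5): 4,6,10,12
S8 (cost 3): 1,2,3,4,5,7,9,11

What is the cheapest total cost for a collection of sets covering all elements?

20

S1, S8 cover every element at cost 17 + 3 = 20.
Any cover uses at least 2 sets; among all covering selections none totals below 20.
Greedy by coverage-per-cost would pick S8, S7, S1 for 25 — worse than the optimum 20.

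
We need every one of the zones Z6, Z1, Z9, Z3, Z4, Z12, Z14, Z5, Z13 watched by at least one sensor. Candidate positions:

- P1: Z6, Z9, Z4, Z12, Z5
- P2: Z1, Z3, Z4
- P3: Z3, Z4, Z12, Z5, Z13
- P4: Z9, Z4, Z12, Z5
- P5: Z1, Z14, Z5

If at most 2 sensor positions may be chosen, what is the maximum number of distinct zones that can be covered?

Choosing P1, P2 covers {Z6, Z1, Z9, Z3, Z4, Z12, Z5} — 7 zones.
No choice of 2 sensor positions does better; here Z14, Z13 are left uncovered.

7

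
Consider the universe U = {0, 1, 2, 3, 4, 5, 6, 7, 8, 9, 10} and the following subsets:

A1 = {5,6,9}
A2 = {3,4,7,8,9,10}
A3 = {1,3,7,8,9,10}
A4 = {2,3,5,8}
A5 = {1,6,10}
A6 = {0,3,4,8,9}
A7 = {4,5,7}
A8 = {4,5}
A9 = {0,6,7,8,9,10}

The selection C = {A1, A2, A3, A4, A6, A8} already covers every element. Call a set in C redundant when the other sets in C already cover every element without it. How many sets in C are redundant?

Drop A1: 6 uncovered — not redundant.
Drop A2: the rest still cover every element — redundant.
Drop A3: 1 uncovered — not redundant.
Drop A4: 2 uncovered — not redundant.
Drop A6: 0 uncovered — not redundant.
Drop A8: the rest still cover every element — redundant.
2 redundant: A2, A8.

2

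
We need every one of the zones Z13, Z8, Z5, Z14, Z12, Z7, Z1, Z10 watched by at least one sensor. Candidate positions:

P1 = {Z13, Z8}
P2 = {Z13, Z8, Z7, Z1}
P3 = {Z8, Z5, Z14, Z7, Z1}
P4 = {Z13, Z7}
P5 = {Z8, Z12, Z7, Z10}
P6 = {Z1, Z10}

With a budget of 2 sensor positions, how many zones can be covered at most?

7

Choosing P3, P5 covers {Z8, Z5, Z14, Z12, Z7, Z1, Z10} — 7 zones.
No choice of 2 sensor positions does better; here Z13 is left uncovered.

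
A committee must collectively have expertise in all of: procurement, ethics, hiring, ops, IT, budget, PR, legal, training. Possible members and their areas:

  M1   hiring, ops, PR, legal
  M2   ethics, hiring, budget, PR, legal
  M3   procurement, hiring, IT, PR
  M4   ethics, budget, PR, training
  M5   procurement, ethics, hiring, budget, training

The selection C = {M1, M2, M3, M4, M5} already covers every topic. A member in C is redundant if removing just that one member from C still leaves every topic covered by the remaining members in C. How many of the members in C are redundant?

3

Drop M1: ops uncovered — not redundant.
Drop M2: the rest still cover every topic — redundant.
Drop M3: IT uncovered — not redundant.
Drop M4: the rest still cover every topic — redundant.
Drop M5: the rest still cover every topic — redundant.
3 redundant: M2, M4, M5.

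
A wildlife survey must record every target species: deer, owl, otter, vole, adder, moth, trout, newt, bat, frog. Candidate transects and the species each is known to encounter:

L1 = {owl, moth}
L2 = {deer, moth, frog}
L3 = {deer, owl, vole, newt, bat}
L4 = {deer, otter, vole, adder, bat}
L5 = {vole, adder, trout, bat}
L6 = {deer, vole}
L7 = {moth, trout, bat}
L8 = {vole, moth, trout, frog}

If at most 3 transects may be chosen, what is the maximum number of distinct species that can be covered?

Choosing L3, L4, L8 covers {deer, owl, otter, vole, adder, moth, trout, newt, bat, frog} — 10 species.
That is all 10 species.

10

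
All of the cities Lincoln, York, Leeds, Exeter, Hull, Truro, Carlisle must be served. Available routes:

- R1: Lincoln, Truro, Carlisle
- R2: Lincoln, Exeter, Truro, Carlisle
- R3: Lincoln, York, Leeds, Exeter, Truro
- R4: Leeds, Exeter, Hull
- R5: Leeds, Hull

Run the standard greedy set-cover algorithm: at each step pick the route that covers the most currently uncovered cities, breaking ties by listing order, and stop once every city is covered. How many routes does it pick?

3

Pick 1: R3 covers 5 new cities (Lincoln, York, Leeds, Exeter, Truro).
Pick 2: R1 covers 1 new cities (Carlisle).
Pick 3: R4 covers 1 new cities (Hull).
Greedy uses 3 routes.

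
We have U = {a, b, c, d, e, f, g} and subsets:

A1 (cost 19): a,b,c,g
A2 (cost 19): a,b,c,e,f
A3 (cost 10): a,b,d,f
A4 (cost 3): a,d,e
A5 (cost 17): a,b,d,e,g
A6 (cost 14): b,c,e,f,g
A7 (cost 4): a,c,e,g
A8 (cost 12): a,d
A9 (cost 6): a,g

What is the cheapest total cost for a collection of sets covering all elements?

A3, A7 cover every element at cost 10 + 4 = 14.
Any cover uses at least 2 sets; among all covering selections none totals below 14.
Greedy by coverage-per-cost would pick A4, A7, A3 for 17 — worse than the optimum 14.

14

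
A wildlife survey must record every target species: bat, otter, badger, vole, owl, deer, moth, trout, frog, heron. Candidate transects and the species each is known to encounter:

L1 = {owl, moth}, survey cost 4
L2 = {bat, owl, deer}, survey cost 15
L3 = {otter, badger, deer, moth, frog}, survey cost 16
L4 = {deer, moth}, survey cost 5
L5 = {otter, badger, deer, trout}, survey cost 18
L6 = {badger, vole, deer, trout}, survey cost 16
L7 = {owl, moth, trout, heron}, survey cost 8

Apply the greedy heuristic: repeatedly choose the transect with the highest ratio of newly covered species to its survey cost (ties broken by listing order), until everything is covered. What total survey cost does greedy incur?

Pick 1: L1 adds 2 new (owl, moth) at survey cost 4 (ratio 2/4).
Pick 2: L3 adds 4 new (otter, badger, deer, frog) at survey cost 16 (ratio 4/16).
Pick 3: L7 adds 2 new (trout, heron) at survey cost 8 (ratio 2/8).
Pick 4: L2 adds 1 new (bat) at survey cost 15 (ratio 1/15).
Pick 5: L6 adds 1 new (vole) at survey cost 16 (ratio 1/16).
Greedy total survey cost: 4 + 16 + 8 + 15 + 16 = 59. (The true optimum is 55, so greedy overshoots here.)

59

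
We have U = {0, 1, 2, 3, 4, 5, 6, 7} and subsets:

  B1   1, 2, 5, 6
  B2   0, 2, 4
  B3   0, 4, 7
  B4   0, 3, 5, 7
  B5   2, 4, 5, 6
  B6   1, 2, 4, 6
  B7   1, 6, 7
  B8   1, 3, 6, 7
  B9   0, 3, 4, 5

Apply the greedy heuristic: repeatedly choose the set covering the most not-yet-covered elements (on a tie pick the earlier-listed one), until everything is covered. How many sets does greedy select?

3

Pick 1: B1 covers 4 new elements (1, 2, 5, 6).
Pick 2: B3 covers 3 new elements (0, 4, 7).
Pick 3: B4 covers 1 new elements (3).
Greedy uses 3 sets. (The true minimum is 2.)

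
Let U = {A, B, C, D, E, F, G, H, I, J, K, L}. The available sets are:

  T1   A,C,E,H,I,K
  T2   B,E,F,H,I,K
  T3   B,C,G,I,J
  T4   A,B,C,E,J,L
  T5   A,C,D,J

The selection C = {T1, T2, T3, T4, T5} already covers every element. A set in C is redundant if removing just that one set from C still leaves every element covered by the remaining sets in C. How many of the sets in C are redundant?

1

Drop T1: the rest still cover every element — redundant.
Drop T2: F uncovered — not redundant.
Drop T3: G uncovered — not redundant.
Drop T4: L uncovered — not redundant.
Drop T5: D uncovered — not redundant.
1 redundant: T1.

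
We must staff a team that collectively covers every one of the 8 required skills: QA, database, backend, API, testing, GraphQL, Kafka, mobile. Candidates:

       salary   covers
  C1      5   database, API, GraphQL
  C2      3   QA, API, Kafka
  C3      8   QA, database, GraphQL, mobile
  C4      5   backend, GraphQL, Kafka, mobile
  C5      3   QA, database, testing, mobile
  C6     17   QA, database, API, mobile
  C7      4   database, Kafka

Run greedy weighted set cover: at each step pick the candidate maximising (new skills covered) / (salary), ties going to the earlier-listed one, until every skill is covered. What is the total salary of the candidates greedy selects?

Pick 1: C5 adds 4 new (QA, database, testing, mobile) at salary 3 (ratio 4/3).
Pick 2: C2 adds 2 new (API, Kafka) at salary 3 (ratio 2/3).
Pick 3: C4 adds 2 new (backend, GraphQL) at salary 5 (ratio 2/5).
Greedy total salary: 3 + 3 + 5 = 11.

11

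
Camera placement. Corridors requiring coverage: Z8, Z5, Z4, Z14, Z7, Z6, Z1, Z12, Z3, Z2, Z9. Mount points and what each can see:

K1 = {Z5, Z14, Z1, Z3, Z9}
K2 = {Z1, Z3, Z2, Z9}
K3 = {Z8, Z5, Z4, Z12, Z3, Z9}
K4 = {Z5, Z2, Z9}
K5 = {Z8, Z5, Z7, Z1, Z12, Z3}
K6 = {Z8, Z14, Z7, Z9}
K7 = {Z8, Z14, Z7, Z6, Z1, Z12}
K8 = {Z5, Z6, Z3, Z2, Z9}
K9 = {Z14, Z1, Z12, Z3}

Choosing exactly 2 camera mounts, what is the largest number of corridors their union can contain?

Choosing K3, K7 covers {Z8, Z5, Z4, Z14, Z7, Z6, Z1, Z12, Z3, Z9} — 10 corridors.
No choice of 2 camera mounts does better; here Z2 is left uncovered.

10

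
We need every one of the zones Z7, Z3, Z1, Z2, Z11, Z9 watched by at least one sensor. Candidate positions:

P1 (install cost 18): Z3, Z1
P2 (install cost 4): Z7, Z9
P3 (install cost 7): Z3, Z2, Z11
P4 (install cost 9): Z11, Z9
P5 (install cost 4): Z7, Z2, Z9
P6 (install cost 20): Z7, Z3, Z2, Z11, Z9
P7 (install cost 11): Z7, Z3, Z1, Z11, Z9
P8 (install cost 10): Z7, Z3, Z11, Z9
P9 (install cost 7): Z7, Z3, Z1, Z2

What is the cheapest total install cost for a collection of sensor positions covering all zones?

15

P5, P7 cover every zone at install cost 4 + 11 = 15.
Any cover uses at least 2 sensor positions; among all covering selections none totals below 15.
Greedy by coverage-per-install cost would pick P5, P3, P9 for 18 — worse than the optimum 15.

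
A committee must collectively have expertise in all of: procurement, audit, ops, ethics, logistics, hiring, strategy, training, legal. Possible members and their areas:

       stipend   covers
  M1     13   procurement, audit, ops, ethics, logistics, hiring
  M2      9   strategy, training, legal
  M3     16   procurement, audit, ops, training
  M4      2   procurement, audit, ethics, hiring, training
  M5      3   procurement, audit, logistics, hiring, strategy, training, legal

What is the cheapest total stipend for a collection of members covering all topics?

16

M1, M5 cover every topic at stipend 13 + 3 = 16.
Any cover uses at least 2 members; among all covering selections none totals below 16.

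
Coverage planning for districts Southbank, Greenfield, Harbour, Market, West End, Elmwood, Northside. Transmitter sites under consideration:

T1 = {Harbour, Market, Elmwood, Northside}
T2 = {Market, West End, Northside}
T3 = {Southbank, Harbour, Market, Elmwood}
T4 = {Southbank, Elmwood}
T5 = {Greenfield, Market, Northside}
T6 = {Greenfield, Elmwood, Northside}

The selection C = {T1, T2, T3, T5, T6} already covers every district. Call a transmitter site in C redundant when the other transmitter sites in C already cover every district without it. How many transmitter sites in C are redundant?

Drop T1: the rest still cover every district — redundant.
Drop T2: West End uncovered — not redundant.
Drop T3: Southbank uncovered — not redundant.
Drop T5: the rest still cover every district — redundant.
Drop T6: the rest still cover every district — redundant.
3 redundant: T1, T5, T6.

3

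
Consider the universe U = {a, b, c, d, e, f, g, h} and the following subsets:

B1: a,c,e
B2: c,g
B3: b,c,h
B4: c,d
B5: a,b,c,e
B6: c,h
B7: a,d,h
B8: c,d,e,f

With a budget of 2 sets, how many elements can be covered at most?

Choosing B3, B8 covers {b, c, d, e, f, h} — 6 elements.
No choice of 2 sets does better; here a, g are left uncovered.

6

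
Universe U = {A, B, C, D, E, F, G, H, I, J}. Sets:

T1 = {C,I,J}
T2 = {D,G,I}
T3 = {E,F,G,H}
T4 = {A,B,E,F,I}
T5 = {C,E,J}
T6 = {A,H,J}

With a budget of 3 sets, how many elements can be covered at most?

Choosing T1, T2, T4 covers {A, B, C, D, E, F, G, I, J} — 9 elements.
No choice of 3 sets does better; here H is left uncovered.

9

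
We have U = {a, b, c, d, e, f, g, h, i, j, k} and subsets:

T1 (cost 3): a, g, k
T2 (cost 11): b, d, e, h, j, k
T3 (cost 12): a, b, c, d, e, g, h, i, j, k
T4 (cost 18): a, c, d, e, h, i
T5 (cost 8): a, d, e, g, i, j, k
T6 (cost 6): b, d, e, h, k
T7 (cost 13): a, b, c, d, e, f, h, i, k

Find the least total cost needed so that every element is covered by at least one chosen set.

21

T5, T7 cover every element at cost 8 + 13 = 21.
Any cover uses at least 2 sets; among all covering selections none totals below 21.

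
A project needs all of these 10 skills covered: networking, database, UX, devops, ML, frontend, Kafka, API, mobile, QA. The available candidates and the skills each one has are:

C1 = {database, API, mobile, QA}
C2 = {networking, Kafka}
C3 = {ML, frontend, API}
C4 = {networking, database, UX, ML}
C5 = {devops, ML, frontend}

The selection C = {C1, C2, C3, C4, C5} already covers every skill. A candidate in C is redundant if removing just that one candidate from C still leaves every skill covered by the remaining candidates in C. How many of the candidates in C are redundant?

1

Drop C1: mobile, QA uncovered — not redundant.
Drop C2: Kafka uncovered — not redundant.
Drop C3: the rest still cover every skill — redundant.
Drop C4: UX uncovered — not redundant.
Drop C5: devops uncovered — not redundant.
1 redundant: C3.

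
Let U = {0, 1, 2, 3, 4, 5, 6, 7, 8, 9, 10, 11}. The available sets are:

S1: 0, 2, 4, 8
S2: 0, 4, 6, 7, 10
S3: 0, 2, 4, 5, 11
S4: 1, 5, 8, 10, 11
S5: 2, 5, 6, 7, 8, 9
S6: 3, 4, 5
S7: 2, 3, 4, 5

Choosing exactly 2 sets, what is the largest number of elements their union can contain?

9

Choosing S2, S4 covers {0, 1, 4, 5, 6, 7, 8, 10, 11} — 9 elements.
No choice of 2 sets does better; here 2, 3, 9 are left uncovered.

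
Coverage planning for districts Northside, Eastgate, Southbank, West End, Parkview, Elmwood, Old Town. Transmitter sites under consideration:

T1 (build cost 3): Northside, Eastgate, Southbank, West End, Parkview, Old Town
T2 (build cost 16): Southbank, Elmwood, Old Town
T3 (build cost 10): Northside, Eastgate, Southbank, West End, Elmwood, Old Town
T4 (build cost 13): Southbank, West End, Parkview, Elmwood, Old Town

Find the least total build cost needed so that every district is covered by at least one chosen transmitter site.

13

T1, T3 cover every district at build cost 3 + 10 = 13.
Any cover uses at least 2 transmitter sites; among all covering selections none totals below 13.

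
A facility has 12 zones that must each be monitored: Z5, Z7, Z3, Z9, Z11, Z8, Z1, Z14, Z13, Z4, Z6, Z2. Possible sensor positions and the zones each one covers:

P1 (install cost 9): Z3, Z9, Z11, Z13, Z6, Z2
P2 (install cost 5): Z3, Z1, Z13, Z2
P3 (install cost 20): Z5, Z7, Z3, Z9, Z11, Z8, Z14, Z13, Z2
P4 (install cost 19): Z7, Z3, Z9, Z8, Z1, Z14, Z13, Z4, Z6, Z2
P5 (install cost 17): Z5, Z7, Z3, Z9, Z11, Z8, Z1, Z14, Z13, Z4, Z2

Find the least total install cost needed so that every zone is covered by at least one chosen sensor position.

P1, P5 cover every zone at install cost 9 + 17 = 26.
Any cover uses at least 2 sensor positions; among all covering selections none totals below 26.

26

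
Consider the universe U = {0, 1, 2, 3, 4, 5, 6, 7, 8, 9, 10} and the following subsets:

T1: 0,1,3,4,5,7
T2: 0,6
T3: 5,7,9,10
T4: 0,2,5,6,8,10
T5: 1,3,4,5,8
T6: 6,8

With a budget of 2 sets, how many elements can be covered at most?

Choosing T1, T4 covers {0, 1, 2, 3, 4, 5, 6, 7, 8, 10} — 10 elements.
No choice of 2 sets does better; here 9 is left uncovered.

10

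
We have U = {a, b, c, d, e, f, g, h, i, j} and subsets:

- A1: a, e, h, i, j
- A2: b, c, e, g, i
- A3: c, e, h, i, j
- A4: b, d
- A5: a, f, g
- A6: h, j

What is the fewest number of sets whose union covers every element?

A3, A4, A5 together cover {a, b, c, d, e, f, g, h, i, j} — every element.
No 2 of the 6 sets cover everything (all 15 pairs fall short), so 3 is minimum.

3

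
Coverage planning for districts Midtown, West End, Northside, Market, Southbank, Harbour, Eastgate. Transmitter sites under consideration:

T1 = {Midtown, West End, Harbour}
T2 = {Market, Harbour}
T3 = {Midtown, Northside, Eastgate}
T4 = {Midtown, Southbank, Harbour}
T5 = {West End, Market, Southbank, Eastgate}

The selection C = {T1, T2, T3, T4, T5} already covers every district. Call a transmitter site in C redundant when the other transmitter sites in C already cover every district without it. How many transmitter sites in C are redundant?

Drop T1: the rest still cover every district — redundant.
Drop T2: the rest still cover every district — redundant.
Drop T3: Northside uncovered — not redundant.
Drop T4: the rest still cover every district — redundant.
Drop T5: the rest still cover every district — redundant.
4 redundant: T1, T2, T4, T5.

4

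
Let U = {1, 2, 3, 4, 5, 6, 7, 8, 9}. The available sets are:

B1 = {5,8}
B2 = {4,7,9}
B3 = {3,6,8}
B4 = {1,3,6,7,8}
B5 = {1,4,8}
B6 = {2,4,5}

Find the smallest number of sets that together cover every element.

3

B2, B4, B6 together cover {1, 2, 3, 4, 5, 6, 7, 8, 9} — every element.
No 2 of the 6 sets cover everything (all 15 pairs fall short), so 3 is minimum.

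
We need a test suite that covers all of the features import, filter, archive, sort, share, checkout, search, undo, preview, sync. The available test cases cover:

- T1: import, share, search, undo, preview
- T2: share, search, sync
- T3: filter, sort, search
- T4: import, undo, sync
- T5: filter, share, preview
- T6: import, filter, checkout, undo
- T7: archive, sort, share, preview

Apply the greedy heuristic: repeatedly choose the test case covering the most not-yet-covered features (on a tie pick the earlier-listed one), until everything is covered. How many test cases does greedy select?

5

Pick 1: T1 covers 5 new features (import, share, search, undo, preview).
Pick 2: T3 covers 2 new features (filter, sort).
Pick 3: T2 covers 1 new features (sync).
Pick 4: T6 covers 1 new features (checkout).
Pick 5: T7 covers 1 new features (archive).
Greedy uses 5 test cases. (The true minimum is 3.)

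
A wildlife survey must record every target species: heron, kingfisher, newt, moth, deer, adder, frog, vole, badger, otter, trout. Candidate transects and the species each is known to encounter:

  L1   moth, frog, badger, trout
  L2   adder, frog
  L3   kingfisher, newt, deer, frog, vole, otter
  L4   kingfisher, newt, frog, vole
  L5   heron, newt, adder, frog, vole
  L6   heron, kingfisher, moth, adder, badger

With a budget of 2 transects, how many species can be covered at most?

Choosing L3, L6 covers {heron, kingfisher, newt, moth, deer, adder, frog, vole, badger, otter} — 10 species.
No choice of 2 transects does better; here trout is left uncovered.

10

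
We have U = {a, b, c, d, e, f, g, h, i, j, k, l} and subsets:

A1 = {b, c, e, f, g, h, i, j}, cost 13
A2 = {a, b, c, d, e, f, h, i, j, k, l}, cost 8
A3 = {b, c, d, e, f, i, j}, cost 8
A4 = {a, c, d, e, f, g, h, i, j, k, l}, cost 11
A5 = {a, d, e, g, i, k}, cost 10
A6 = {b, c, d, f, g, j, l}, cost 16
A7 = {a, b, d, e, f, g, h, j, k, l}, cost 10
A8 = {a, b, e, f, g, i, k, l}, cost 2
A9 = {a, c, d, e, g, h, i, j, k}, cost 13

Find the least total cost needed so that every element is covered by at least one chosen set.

10

A2, A8 cover every element at cost 8 + 2 = 10.
Any cover uses at least 2 sets; among all covering selections none totals below 10.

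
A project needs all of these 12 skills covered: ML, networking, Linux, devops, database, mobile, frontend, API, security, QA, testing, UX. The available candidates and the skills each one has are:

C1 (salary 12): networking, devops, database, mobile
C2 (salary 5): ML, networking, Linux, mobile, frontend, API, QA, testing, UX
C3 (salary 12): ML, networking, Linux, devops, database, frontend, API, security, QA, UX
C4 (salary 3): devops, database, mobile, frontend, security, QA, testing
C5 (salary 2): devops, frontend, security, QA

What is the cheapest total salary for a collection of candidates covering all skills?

8

C2, C4 cover every skill at salary 5 + 3 = 8.
Any cover uses at least 2 candidates; among all covering selections none totals below 8.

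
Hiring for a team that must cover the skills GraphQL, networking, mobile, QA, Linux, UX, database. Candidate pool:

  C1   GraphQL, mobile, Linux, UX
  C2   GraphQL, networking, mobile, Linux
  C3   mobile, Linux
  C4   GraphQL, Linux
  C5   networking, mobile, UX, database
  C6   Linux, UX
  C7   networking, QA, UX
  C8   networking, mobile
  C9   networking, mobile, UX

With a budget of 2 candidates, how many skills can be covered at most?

Choosing C1, C5 covers {GraphQL, networking, mobile, Linux, UX, database} — 6 skills.
No choice of 2 candidates does better; here QA is left uncovered.

6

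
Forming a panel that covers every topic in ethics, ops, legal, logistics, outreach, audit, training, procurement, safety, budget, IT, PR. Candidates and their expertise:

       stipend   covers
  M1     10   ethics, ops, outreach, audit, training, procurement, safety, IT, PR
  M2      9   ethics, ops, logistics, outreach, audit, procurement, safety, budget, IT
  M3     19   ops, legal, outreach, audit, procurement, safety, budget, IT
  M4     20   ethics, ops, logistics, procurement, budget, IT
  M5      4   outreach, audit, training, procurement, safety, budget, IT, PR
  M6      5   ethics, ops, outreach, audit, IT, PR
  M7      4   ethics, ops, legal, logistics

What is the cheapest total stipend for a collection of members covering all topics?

8

M5, M7 cover every topic at stipend 4 + 4 = 8.
Any cover uses at least 2 members; among all covering selections none totals below 8.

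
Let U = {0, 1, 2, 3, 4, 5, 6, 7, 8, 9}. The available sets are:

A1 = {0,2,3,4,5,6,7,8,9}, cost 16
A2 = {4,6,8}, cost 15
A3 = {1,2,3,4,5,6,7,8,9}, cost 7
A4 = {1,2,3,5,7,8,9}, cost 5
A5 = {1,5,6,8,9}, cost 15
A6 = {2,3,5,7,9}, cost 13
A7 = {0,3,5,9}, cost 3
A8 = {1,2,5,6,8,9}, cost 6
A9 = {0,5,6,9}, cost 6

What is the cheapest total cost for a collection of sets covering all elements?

A3, A7 cover every element at cost 7 + 3 = 10.
Any cover uses at least 2 sets; among all covering selections none totals below 10.
Greedy by coverage-per-cost would pick A4, A7, A3 for 15 — worse than the optimum 10.

10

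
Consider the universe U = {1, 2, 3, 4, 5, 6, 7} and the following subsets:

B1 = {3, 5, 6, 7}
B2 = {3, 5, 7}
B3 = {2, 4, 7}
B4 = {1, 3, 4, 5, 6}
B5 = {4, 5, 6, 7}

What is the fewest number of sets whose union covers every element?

2

B3, B4 together cover {1, 2, 3, 4, 5, 6, 7} — every element.
No single set contains all 7 elements, so 2 is optimal.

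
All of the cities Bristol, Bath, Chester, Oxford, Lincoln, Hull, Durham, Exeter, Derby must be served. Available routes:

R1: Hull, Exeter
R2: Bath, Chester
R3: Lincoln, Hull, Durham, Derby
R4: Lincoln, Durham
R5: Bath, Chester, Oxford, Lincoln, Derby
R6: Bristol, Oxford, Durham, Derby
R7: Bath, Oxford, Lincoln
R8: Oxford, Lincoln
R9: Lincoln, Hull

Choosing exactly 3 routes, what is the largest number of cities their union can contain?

Choosing R1, R5, R6 covers {Bristol, Bath, Chester, Oxford, Lincoln, Hull, Durham, Exeter, Derby} — 9 cities.
That is all 9 cities.

9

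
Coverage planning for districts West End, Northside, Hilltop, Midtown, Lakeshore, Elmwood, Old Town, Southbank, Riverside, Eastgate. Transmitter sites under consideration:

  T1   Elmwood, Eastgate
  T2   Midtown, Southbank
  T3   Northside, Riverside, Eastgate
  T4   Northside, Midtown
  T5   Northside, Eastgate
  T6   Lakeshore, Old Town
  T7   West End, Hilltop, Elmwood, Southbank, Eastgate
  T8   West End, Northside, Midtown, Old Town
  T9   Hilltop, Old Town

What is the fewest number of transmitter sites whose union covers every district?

T2, T3, T6, T7 together cover {West End, Northside, Hilltop, Midtown, Lakeshore, Elmwood, Old Town, Southbank, Riverside, Eastgate} — every district.
No 3 of the 9 transmitter sites cover everything (all 84 triples fall short), so 4 is minimum.

4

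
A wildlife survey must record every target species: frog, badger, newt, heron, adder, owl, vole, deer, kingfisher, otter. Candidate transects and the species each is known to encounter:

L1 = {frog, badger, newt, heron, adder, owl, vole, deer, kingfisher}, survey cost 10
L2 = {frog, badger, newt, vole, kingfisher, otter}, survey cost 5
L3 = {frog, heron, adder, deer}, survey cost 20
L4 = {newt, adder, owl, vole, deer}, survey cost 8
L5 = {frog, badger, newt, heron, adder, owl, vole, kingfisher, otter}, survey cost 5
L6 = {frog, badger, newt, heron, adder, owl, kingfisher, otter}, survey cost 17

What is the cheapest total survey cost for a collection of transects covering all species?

13

L4, L5 cover every species at survey cost 8 + 5 = 13.
Any cover uses at least 2 transects; among all covering selections none totals below 13.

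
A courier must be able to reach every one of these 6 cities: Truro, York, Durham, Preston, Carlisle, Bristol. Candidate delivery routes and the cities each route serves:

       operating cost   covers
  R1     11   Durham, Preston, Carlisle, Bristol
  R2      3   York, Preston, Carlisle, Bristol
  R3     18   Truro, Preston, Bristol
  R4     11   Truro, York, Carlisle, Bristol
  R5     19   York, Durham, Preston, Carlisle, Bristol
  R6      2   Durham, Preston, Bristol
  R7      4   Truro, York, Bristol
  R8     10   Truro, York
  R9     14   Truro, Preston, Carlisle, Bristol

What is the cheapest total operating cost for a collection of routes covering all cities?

R2, R6, R7 cover every city at operating cost 3 + 2 + 4 = 9.
Any cover uses at least 2 routes; among all covering selections none totals below 9.

9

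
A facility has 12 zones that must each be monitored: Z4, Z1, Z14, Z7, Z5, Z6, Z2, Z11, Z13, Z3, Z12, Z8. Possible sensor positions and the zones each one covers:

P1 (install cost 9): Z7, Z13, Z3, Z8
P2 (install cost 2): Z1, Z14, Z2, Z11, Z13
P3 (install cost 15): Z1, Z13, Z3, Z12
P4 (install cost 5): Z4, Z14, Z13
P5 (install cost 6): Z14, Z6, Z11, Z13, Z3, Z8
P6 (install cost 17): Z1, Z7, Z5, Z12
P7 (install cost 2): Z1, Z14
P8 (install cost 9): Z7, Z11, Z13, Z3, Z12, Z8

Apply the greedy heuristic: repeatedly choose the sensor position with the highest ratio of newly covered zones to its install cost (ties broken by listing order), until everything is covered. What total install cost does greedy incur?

Pick 1: P2 adds 5 new (Z1, Z14, Z2, Z11, Z13) at install cost 2 (ratio 5/2).
Pick 2: P5 adds 3 new (Z6, Z3, Z8) at install cost 6 (ratio 3/6).
Pick 3: P8 adds 2 new (Z7, Z12) at install cost 9 (ratio 2/9).
Pick 4: P4 adds 1 new (Z4) at install cost 5 (ratio 1/5).
Pick 5: P6 adds 1 new (Z5) at install cost 17 (ratio 1/17).
Greedy total install cost: 2 + 6 + 9 + 5 + 17 = 39. (The true optimum is 30, so greedy overshoots here.)

39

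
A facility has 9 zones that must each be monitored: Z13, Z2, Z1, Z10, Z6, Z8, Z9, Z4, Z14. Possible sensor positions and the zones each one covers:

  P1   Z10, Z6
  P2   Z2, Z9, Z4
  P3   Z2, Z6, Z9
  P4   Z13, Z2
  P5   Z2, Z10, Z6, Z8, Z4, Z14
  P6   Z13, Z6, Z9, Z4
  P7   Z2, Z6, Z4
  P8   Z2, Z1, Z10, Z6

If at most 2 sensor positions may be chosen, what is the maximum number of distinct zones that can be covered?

Choosing P5, P6 covers {Z13, Z2, Z10, Z6, Z8, Z9, Z4, Z14} — 8 zones.
No choice of 2 sensor positions does better; here Z1 is left uncovered.

8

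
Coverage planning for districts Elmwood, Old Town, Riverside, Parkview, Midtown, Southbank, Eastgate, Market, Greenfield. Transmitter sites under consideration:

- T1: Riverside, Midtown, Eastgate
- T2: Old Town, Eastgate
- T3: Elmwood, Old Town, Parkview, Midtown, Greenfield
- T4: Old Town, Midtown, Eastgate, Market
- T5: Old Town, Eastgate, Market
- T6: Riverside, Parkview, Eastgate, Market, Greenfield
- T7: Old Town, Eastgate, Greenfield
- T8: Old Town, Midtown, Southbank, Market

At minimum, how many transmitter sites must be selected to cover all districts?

3

T1, T3, T8 together cover {Elmwood, Old Town, Riverside, Parkview, Midtown, Southbank, Eastgate, Market, Greenfield} — every district.
No 2 of the 8 transmitter sites cover everything (all 28 pairs fall short), so 3 is minimum.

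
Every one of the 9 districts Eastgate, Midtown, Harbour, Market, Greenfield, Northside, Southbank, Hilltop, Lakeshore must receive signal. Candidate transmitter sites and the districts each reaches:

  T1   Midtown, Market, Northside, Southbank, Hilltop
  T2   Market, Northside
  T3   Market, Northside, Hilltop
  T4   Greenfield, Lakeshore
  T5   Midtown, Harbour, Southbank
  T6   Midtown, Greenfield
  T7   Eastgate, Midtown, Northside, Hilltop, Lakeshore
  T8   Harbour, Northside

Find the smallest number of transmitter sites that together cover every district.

T1, T4, T5, T7 together cover {Eastgate, Midtown, Harbour, Market, Greenfield, Northside, Southbank, Hilltop, Lakeshore} — every district.
No 3 of the 8 transmitter sites cover everything (all 56 triples fall short), so 4 is minimum.

4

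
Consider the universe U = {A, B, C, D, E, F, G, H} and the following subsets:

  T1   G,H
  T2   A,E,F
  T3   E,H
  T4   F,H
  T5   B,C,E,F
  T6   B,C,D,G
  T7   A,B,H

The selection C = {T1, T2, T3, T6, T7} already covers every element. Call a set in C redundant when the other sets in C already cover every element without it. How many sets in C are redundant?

3

Drop T1: the rest still cover every element — redundant.
Drop T2: F uncovered — not redundant.
Drop T3: the rest still cover every element — redundant.
Drop T6: C, D uncovered — not redundant.
Drop T7: the rest still cover every element — redundant.
3 redundant: T1, T3, T7.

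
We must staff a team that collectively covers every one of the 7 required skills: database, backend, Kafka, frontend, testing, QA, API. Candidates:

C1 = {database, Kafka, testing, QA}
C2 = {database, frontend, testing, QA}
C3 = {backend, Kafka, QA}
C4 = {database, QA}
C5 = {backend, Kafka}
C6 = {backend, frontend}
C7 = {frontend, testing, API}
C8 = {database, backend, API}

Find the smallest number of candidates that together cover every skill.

3

C1, C2, C8 together cover {database, backend, Kafka, frontend, testing, QA, API} — every skill.
No 2 of the 8 candidates cover everything (all 28 pairs fall short), so 3 is minimum.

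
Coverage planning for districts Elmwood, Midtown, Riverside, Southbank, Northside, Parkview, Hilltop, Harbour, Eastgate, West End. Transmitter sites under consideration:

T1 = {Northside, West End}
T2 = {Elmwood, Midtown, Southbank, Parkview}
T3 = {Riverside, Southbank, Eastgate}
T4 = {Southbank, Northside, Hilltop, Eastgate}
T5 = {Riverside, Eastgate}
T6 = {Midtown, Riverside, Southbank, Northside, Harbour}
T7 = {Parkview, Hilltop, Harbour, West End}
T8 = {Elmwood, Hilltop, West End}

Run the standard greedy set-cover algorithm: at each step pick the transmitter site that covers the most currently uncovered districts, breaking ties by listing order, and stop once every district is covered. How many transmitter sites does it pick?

Pick 1: T6 covers 5 new districts (Midtown, Riverside, Southbank, Northside, Harbour).
Pick 2: T7 covers 3 new districts (Parkview, Hilltop, West End).
Pick 3: T2 covers 1 new districts (Elmwood).
Pick 4: T3 covers 1 new districts (Eastgate).
Greedy uses 4 transmitter sites.

4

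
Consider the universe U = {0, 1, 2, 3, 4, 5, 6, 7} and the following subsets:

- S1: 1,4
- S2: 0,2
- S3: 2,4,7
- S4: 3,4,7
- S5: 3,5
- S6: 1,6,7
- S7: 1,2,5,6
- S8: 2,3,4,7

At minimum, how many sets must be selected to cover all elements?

S2, S4, S7 together cover {0, 1, 2, 3, 4, 5, 6, 7} — every element.
No 2 of the 8 sets cover everything (all 28 pairs fall short), so 3 is minimum.

3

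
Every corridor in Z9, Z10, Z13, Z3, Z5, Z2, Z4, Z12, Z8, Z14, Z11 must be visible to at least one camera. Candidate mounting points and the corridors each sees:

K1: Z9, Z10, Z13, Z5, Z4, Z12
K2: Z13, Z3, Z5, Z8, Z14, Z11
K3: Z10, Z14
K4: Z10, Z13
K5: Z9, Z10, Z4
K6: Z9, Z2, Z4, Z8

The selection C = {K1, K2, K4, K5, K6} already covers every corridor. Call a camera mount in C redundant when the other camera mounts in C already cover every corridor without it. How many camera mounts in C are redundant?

2

Drop K1: Z12 uncovered — not redundant.
Drop K2: Z3, Z14, Z11 uncovered — not redundant.
Drop K4: the rest still cover every corridor — redundant.
Drop K5: the rest still cover every corridor — redundant.
Drop K6: Z2 uncovered — not redundant.
2 redundant: K4, K5.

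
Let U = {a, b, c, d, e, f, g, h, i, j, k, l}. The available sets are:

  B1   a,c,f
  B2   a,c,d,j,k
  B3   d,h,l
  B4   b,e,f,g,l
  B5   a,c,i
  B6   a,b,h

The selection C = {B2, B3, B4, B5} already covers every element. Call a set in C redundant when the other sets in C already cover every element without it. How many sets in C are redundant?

Drop B2: j, k uncovered — not redundant.
Drop B3: h uncovered — not redundant.
Drop B4: b, e, f, g uncovered — not redundant.
Drop B5: i uncovered — not redundant.
None of the sets in C is redundant.

0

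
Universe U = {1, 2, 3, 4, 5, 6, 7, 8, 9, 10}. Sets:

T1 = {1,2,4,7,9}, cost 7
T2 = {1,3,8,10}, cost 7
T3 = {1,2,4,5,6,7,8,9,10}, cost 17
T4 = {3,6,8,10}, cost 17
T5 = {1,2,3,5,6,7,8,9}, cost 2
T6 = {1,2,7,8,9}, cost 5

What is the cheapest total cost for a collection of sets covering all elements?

16

T1, T2, T5 cover every element at cost 7 + 7 + 2 = 16.
Any cover uses at least 2 sets; among all covering selections none totals below 16.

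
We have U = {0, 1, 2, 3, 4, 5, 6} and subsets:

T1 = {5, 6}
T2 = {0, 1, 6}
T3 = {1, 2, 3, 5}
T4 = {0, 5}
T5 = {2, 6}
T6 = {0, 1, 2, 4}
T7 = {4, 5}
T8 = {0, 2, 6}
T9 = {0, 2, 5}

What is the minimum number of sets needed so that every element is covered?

T1, T3, T6 together cover {0, 1, 2, 3, 4, 5, 6} — every element.
No 2 of the 9 sets cover everything (all 36 pairs fall short), so 3 is minimum.

3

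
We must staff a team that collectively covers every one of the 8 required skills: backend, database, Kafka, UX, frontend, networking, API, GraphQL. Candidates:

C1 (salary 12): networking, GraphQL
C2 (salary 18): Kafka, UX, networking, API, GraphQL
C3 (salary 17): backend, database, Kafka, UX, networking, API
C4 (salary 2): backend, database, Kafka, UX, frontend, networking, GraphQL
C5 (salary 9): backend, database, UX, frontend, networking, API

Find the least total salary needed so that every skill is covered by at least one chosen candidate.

C4, C5 cover every skill at salary 2 + 9 = 11.
Any cover uses at least 2 candidates; among all covering selections none totals below 11.

11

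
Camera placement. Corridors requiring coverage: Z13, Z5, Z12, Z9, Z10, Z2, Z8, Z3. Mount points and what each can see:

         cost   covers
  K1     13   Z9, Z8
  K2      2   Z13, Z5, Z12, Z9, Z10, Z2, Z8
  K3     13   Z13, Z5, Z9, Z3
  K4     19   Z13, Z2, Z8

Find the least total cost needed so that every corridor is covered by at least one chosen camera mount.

15

K2, K3 cover every corridor at cost 2 + 13 = 15.
Any cover uses at least 2 camera mounts; among all covering selections none totals below 15.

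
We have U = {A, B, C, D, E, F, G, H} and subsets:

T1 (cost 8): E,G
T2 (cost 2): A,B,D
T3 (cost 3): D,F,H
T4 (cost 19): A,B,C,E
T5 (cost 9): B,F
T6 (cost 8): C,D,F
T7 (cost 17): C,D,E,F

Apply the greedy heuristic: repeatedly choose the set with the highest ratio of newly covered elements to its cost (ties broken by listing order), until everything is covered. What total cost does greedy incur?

Pick 1: T2 adds 3 new (A, B, D) at cost 2 (ratio 3/2).
Pick 2: T3 adds 2 new (F, H) at cost 3 (ratio 2/3).
Pick 3: T1 adds 2 new (E, G) at cost 8 (ratio 2/8).
Pick 4: T6 adds 1 new (C) at cost 8 (ratio 1/8).
Greedy total cost: 2 + 3 + 8 + 8 = 21.

21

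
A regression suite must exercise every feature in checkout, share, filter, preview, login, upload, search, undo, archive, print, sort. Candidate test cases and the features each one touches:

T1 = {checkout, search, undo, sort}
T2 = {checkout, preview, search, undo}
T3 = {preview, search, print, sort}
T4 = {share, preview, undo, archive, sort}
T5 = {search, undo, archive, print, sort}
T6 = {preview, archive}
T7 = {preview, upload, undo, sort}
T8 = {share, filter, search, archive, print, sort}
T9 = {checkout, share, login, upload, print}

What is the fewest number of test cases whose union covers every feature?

T2, T8, T9 together cover {checkout, share, filter, preview, login, upload, search, undo, archive, print, sort} — every feature.
No 2 of the 9 test cases cover everything (all 36 pairs fall short), so 3 is minimum.

3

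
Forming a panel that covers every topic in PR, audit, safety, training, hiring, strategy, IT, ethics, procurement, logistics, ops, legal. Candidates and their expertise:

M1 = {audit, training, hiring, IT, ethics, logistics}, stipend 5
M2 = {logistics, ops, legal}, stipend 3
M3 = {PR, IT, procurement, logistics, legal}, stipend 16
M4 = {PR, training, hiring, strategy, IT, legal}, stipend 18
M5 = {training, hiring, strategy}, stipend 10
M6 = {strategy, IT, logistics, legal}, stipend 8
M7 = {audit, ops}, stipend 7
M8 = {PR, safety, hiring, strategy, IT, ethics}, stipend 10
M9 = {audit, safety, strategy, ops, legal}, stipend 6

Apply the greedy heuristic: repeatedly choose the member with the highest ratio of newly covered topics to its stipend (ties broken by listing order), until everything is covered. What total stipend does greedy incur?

30

Pick 1: M1 adds 6 new (audit, training, hiring, IT, ethics, logistics) at stipend 5 (ratio 6/5).
Pick 2: M2 adds 2 new (ops, legal) at stipend 3 (ratio 2/3).
Pick 3: M9 adds 2 new (safety, strategy) at stipend 6 (ratio 2/6).
Pick 4: M3 adds 2 new (PR, procurement) at stipend 16 (ratio 2/16).
Greedy total stipend: 5 + 3 + 6 + 16 = 30. (The true optimum is 27, so greedy overshoots here.)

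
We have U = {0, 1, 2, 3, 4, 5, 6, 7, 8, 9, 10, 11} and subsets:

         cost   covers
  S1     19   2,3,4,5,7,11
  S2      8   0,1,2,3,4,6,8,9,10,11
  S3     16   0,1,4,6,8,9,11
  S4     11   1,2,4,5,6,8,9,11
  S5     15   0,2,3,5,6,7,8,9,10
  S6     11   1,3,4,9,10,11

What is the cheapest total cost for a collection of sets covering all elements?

23

S2, S5 cover every element at cost 8 + 15 = 23.
Any cover uses at least 2 sets; among all covering selections none totals below 23.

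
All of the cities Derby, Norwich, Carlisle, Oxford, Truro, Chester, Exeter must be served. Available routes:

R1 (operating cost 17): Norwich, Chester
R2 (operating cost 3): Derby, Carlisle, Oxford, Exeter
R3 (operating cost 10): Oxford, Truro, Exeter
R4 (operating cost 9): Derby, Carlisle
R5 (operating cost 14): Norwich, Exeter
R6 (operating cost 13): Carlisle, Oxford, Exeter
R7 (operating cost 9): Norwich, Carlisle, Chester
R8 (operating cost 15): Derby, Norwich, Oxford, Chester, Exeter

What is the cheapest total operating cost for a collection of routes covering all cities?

22

R2, R3, R7 cover every city at operating cost 3 + 10 + 9 = 22.
Any cover uses at least 3 routes; among all covering selections none totals below 22.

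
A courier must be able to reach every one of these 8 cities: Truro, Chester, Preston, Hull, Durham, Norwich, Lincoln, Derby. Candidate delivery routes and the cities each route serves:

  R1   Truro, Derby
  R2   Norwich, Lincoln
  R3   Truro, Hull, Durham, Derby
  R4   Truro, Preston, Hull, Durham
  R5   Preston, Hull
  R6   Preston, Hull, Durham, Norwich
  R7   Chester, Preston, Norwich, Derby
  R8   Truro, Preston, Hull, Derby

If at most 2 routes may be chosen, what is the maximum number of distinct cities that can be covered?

7

Choosing R3, R7 covers {Truro, Chester, Preston, Hull, Durham, Norwich, Derby} — 7 cities.
No choice of 2 routes does better; here Lincoln is left uncovered.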